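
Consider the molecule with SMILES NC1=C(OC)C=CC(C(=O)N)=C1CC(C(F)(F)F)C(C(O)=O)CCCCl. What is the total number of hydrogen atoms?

Walk through each heavy atom and fill implicit hydrogens from standard valence (C 4, N 3, O 2, S 2, halogen 1):
  atom 1: N, bond orders sum to 1 (valence 3) → 2 H
  atom 2: C, bond orders sum to 4 (valence 4) → 0 H
  atom 3: C, bond orders sum to 4 (valence 4) → 0 H
  atom 4: O, bond orders sum to 2 (valence 2) → 0 H
  atom 5: C, bond orders sum to 1 (valence 4) → 3 H
  atom 6: C, bond orders sum to 3 (valence 4) → 1 H
  atom 7: C, bond orders sum to 3 (valence 4) → 1 H
  atom 8: C, bond orders sum to 4 (valence 4) → 0 H
  atom 9: C, bond orders sum to 4 (valence 4) → 0 H
  atom 10: O, bond orders sum to 2 (valence 2) → 0 H
  atom 11: N, bond orders sum to 1 (valence 3) → 2 H
  atom 12: C, bond orders sum to 4 (valence 4) → 0 H
  atom 13: C, bond orders sum to 2 (valence 4) → 2 H
  atom 14: C, bond orders sum to 3 (valence 4) → 1 H
  atom 15: C, bond orders sum to 4 (valence 4) → 0 H
  atom 16: F (halogen, monovalent) → 0 H
  atom 17: F (halogen, monovalent) → 0 H
  atom 18: F (halogen, monovalent) → 0 H
  atom 19: C, bond orders sum to 3 (valence 4) → 1 H
  atom 20: C, bond orders sum to 4 (valence 4) → 0 H
  atom 21: O, bond orders sum to 1 (valence 2) → 1 H
  atom 22: O, bond orders sum to 2 (valence 2) → 0 H
  atom 23: C, bond orders sum to 2 (valence 4) → 2 H
  atom 24: C, bond orders sum to 2 (valence 4) → 2 H
  atom 25: C, bond orders sum to 2 (valence 4) → 2 H
  atom 26: Cl (halogen, monovalent) → 0 H
Total hydrogens: 20.

20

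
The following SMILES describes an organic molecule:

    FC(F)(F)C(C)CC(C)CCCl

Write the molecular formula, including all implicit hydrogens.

C8H14ClF3

Walk through each heavy atom and fill implicit hydrogens from standard valence (C 4, N 3, O 2, S 2, halogen 1):
  atom 1: F (halogen, monovalent) → 0 H
  atom 2: C, bond orders sum to 4 (valence 4) → 0 H
  atom 3: F (halogen, monovalent) → 0 H
  atom 4: F (halogen, monovalent) → 0 H
  atom 5: C, bond orders sum to 3 (valence 4) → 1 H
  atom 6: C, bond orders sum to 1 (valence 4) → 3 H
  atom 7: C, bond orders sum to 2 (valence 4) → 2 H
  atom 8: C, bond orders sum to 3 (valence 4) → 1 H
  atom 9: C, bond orders sum to 1 (valence 4) → 3 H
  atom 10: C, bond orders sum to 2 (valence 4) → 2 H
  atom 11: C, bond orders sum to 2 (valence 4) → 2 H
  atom 12: Cl (halogen, monovalent) → 0 H
Totals → C:8, H:14, Cl:1, F:3.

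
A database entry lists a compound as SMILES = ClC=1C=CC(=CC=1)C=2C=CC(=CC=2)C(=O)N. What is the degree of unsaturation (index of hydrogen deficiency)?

Degree of unsaturation = (number of rings) + (number of π bonds).
Ring closures in the SMILES: 2.
π bonds: 7 double bonds (each 1 DoU) → 7 DoU from unsaturation.
Total DoU = 2 + 7 = 9.

9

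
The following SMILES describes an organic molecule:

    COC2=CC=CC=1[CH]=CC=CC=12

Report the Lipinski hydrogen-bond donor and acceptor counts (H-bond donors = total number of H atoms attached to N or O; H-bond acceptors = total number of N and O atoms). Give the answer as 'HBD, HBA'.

0, 1

Donors: find every N or O and count the H atoms it carries.
  atom 2 (O): bond orders sum to 2 → 0 H
Lipinski HBD = 0.
Acceptors: N atoms = 0, O atoms = 1 → HBA = 1.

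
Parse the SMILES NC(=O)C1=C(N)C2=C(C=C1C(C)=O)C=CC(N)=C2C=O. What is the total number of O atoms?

Scan the SMILES for O atoms (remember two-letter symbols like Cl and Br are single atoms).
Oxygen count: 3.

3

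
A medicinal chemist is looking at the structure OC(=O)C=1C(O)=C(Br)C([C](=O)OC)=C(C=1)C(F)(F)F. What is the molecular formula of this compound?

C10H6BrF3O5

Walk through each heavy atom and fill implicit hydrogens from standard valence (C 4, N 3, O 2, S 2, halogen 1):
  atom 1: O, bond orders sum to 1 (valence 2) → 1 H
  atom 2: C, bond orders sum to 4 (valence 4) → 0 H
  atom 3: O, bond orders sum to 2 (valence 2) → 0 H
  atom 4: C, bond orders sum to 4 (valence 4) → 0 H
  atom 5: C, bond orders sum to 4 (valence 4) → 0 H
  atom 6: O, bond orders sum to 1 (valence 2) → 1 H
  atom 7: C, bond orders sum to 4 (valence 4) → 0 H
  atom 8: Br (halogen, monovalent) → 0 H
  atom 9: C, bond orders sum to 4 (valence 4) → 0 H
  atom 10: C with explicit H count 0
  atom 11: O, bond orders sum to 2 (valence 2) → 0 H
  atom 12: O, bond orders sum to 2 (valence 2) → 0 H
  atom 13: C, bond orders sum to 1 (valence 4) → 3 H
  atom 14: C, bond orders sum to 4 (valence 4) → 0 H
  atom 15: C, bond orders sum to 3 (valence 4) → 1 H
  atom 16: C, bond orders sum to 4 (valence 4) → 0 H
  atom 17: F (halogen, monovalent) → 0 H
  atom 18: F (halogen, monovalent) → 0 H
  atom 19: F (halogen, monovalent) → 0 H
Totals → C:10, H:6, Br:1, F:3, O:5.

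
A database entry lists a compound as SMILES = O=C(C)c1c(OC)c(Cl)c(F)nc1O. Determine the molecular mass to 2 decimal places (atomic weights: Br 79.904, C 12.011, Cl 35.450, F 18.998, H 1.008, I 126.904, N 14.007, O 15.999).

219.60 g/mol

First, the molecular formula is C8H7ClFNO3 (counting implicit H from valence).
  C: 8 × 12.011 = 96.088
  Cl: 1 × 35.450 = 35.450
  F: 1 × 18.998 = 18.998
  H: 7 × 1.008 = 7.056
  N: 1 × 14.007 = 14.007
  O: 3 × 15.999 = 47.997
Sum: 8×12.011 + 1×35.450 + 1×18.998 + 7×1.008 + 1×14.007 + 3×15.999 = 219.596 → 219.60 g/mol.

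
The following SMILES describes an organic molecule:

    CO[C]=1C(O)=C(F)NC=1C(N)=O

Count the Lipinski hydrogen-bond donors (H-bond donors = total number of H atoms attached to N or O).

Donors: find every N or O and count the H atoms it carries.
  atom 2 (O): bond orders sum to 2 → 0 H
  atom 5 (O): bond orders sum to 1 → 1 H
  atom 8 (N): bond orders sum to 2 → 1 H
  atom 11 (N): bond orders sum to 1 → 2 H
  atom 12 (O): bond orders sum to 2 → 0 H
Lipinski HBD = 4.

4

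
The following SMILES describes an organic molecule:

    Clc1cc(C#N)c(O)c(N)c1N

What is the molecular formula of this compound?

Walk through each heavy atom and fill implicit hydrogens from standard valence (C 4, N 3, O 2, S 2, halogen 1); for lowercase aromatic atoms, an aromatic c carries 1 H when it has two neighbours and 0 H with three, and aromatic n carries 0 H:
  atom 1: Cl (halogen, monovalent) → 0 H
  atom 2: aromatic c, 3 neighbours → 0 H
  atom 3: aromatic c, 2 neighbours → 1 H
  atom 4: aromatic c, 3 neighbours → 0 H
  atom 5: C, bond orders sum to 4 (valence 4) → 0 H
  atom 6: N, bond orders sum to 3 (valence 3) → 0 H
  atom 7: aromatic c, 3 neighbours → 0 H
  atom 8: O, bond orders sum to 1 (valence 2) → 1 H
  atom 9: aromatic c, 3 neighbours → 0 H
  atom 10: N, bond orders sum to 1 (valence 3) → 2 H
  atom 11: aromatic c, 3 neighbours → 0 H
  atom 12: N, bond orders sum to 1 (valence 3) → 2 H
Totals → C:7, H:6, Cl:1, N:3, O:1.

C7H6ClN3O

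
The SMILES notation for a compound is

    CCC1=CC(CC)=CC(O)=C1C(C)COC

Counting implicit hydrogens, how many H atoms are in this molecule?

22

Walk through each heavy atom and fill implicit hydrogens from standard valence (C 4, N 3, O 2, S 2, halogen 1):
  atom 1: C, bond orders sum to 1 (valence 4) → 3 H
  atom 2: C, bond orders sum to 2 (valence 4) → 2 H
  atom 3: C, bond orders sum to 4 (valence 4) → 0 H
  atom 4: C, bond orders sum to 3 (valence 4) → 1 H
  atom 5: C, bond orders sum to 4 (valence 4) → 0 H
  atom 6: C, bond orders sum to 2 (valence 4) → 2 H
  atom 7: C, bond orders sum to 1 (valence 4) → 3 H
  atom 8: C, bond orders sum to 3 (valence 4) → 1 H
  atom 9: C, bond orders sum to 4 (valence 4) → 0 H
  atom 10: O, bond orders sum to 1 (valence 2) → 1 H
  atom 11: C, bond orders sum to 4 (valence 4) → 0 H
  atom 12: C, bond orders sum to 3 (valence 4) → 1 H
  atom 13: C, bond orders sum to 1 (valence 4) → 3 H
  atom 14: C, bond orders sum to 2 (valence 4) → 2 H
  atom 15: O, bond orders sum to 2 (valence 2) → 0 H
  atom 16: C, bond orders sum to 1 (valence 4) → 3 H
Total hydrogens: 22.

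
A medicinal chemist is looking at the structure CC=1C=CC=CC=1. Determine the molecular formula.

C7H8

Walk through each heavy atom and fill implicit hydrogens from standard valence (C 4, N 3, O 2, S 2, halogen 1):
  atom 1: C, bond orders sum to 1 (valence 4) → 3 H
  atom 2: C, bond orders sum to 4 (valence 4) → 0 H
  atom 3: C, bond orders sum to 3 (valence 4) → 1 H
  atom 4: C, bond orders sum to 3 (valence 4) → 1 H
  atom 5: C, bond orders sum to 3 (valence 4) → 1 H
  atom 6: C, bond orders sum to 3 (valence 4) → 1 H
  atom 7: C, bond orders sum to 3 (valence 4) → 1 H
Totals → C:7, H:8.
In Hill order: C7H8.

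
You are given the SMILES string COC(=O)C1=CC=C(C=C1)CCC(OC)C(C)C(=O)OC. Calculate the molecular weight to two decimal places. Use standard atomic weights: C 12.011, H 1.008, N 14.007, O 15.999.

First, the molecular formula is C16H22O5 (counting implicit H from valence).
  C: 16 × 12.011 = 192.176
  H: 22 × 1.008 = 22.176
  O: 5 × 15.999 = 79.995
Sum: 16×12.011 + 22×1.008 + 5×15.999 = 294.347 → 294.35 g/mol.

294.35 g/mol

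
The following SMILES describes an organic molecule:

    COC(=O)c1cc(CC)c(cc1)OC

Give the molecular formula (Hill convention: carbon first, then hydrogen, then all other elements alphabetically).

Walk through each heavy atom and fill implicit hydrogens from standard valence (C 4, N 3, O 2, S 2, halogen 1); for lowercase aromatic atoms, an aromatic c carries 1 H when it has two neighbours and 0 H with three, and aromatic n carries 0 H:
  atom 1: C, bond orders sum to 1 (valence 4) → 3 H
  atom 2: O, bond orders sum to 2 (valence 2) → 0 H
  atom 3: C, bond orders sum to 4 (valence 4) → 0 H
  atom 4: O, bond orders sum to 2 (valence 2) → 0 H
  atom 5: aromatic c, 3 neighbours → 0 H
  atom 6: aromatic c, 2 neighbours → 1 H
  atom 7: aromatic c, 3 neighbours → 0 H
  atom 8: C, bond orders sum to 2 (valence 4) → 2 H
  atom 9: C, bond orders sum to 1 (valence 4) → 3 H
  atom 10: aromatic c, 3 neighbours → 0 H
  atom 11: aromatic c, 2 neighbours → 1 H
  atom 12: aromatic c, 2 neighbours → 1 H
  atom 13: O, bond orders sum to 2 (valence 2) → 0 H
  atom 14: C, bond orders sum to 1 (valence 4) → 3 H
Totals → C:11, H:14, O:3.

C11H14O3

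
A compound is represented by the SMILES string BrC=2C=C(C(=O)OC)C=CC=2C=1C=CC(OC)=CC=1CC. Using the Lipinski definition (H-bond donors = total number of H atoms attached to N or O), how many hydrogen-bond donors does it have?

0

Donors: find every N or O and count the H atoms it carries.
  atom 6 (O): bond orders sum to 2 → 0 H
  atom 7 (O): bond orders sum to 2 → 0 H
  atom 16 (O): bond orders sum to 2 → 0 H
Lipinski HBD = 0.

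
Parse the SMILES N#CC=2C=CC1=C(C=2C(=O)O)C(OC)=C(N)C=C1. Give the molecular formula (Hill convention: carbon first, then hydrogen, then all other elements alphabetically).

C13H10N2O3

Walk through each heavy atom and fill implicit hydrogens from standard valence (C 4, N 3, O 2, S 2, halogen 1):
  atom 1: N, bond orders sum to 3 (valence 3) → 0 H
  atom 2: C, bond orders sum to 4 (valence 4) → 0 H
  atom 3: C, bond orders sum to 4 (valence 4) → 0 H
  atom 4: C, bond orders sum to 3 (valence 4) → 1 H
  atom 5: C, bond orders sum to 3 (valence 4) → 1 H
  atom 6: C, bond orders sum to 4 (valence 4) → 0 H
  atom 7: C, bond orders sum to 4 (valence 4) → 0 H
  atom 8: C, bond orders sum to 4 (valence 4) → 0 H
  atom 9: C, bond orders sum to 4 (valence 4) → 0 H
  atom 10: O, bond orders sum to 2 (valence 2) → 0 H
  atom 11: O, bond orders sum to 1 (valence 2) → 1 H
  atom 12: C, bond orders sum to 4 (valence 4) → 0 H
  atom 13: O, bond orders sum to 2 (valence 2) → 0 H
  atom 14: C, bond orders sum to 1 (valence 4) → 3 H
  atom 15: C, bond orders sum to 4 (valence 4) → 0 H
  atom 16: N, bond orders sum to 1 (valence 3) → 2 H
  atom 17: C, bond orders sum to 3 (valence 4) → 1 H
  atom 18: C, bond orders sum to 3 (valence 4) → 1 H
Totals → C:13, H:10, N:2, O:3.
In Hill order: C13H10N2O3.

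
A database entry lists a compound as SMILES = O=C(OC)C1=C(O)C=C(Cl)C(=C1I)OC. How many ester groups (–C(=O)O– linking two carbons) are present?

1

The ester motif appears at heavy-atom position 2 in the SMILES.
Other groups present: 1 ether, 1 hydroxyl.
Ester count: 1.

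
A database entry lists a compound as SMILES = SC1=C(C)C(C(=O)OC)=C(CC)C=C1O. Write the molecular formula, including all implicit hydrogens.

C11H14O3S

Walk through each heavy atom and fill implicit hydrogens from standard valence (C 4, N 3, O 2, S 2, halogen 1):
  atom 1: S, bond orders sum to 1 (valence 2) → 1 H
  atom 2: C, bond orders sum to 4 (valence 4) → 0 H
  atom 3: C, bond orders sum to 4 (valence 4) → 0 H
  atom 4: C, bond orders sum to 1 (valence 4) → 3 H
  atom 5: C, bond orders sum to 4 (valence 4) → 0 H
  atom 6: C, bond orders sum to 4 (valence 4) → 0 H
  atom 7: O, bond orders sum to 2 (valence 2) → 0 H
  atom 8: O, bond orders sum to 2 (valence 2) → 0 H
  atom 9: C, bond orders sum to 1 (valence 4) → 3 H
  atom 10: C, bond orders sum to 4 (valence 4) → 0 H
  atom 11: C, bond orders sum to 2 (valence 4) → 2 H
  atom 12: C, bond orders sum to 1 (valence 4) → 3 H
  atom 13: C, bond orders sum to 3 (valence 4) → 1 H
  atom 14: C, bond orders sum to 4 (valence 4) → 0 H
  atom 15: O, bond orders sum to 1 (valence 2) → 1 H
Totals → C:11, H:14, O:3, S:1.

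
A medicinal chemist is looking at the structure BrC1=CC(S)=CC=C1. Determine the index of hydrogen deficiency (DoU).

Molecular formula: C6H5BrS.
DoU = (2C + 2 + N − H − X) / 2, where X is the halogen count and O/S are ignored.
    = (2·6 + 2 + 0 − 5 − 1) / 2 = 8 / 2 = 4.

4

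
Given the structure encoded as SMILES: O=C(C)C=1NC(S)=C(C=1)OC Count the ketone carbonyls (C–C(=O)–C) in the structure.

1

The ketone motif appears at heavy-atom position 2 in the SMILES.
Other groups present: 1 ether, 1 thiol.
Ketone count: 1.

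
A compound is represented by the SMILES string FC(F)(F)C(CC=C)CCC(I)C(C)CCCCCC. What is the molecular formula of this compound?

Walk through each heavy atom and fill implicit hydrogens from standard valence (C 4, N 3, O 2, S 2, halogen 1):
  atom 1: F (halogen, monovalent) → 0 H
  atom 2: C, bond orders sum to 4 (valence 4) → 0 H
  atom 3: F (halogen, monovalent) → 0 H
  atom 4: F (halogen, monovalent) → 0 H
  atom 5: C, bond orders sum to 3 (valence 4) → 1 H
  atom 6: C, bond orders sum to 2 (valence 4) → 2 H
  atom 7: C, bond orders sum to 3 (valence 4) → 1 H
  atom 8: C, bond orders sum to 2 (valence 4) → 2 H
  atom 9: C, bond orders sum to 2 (valence 4) → 2 H
  atom 10: C, bond orders sum to 2 (valence 4) → 2 H
  atom 11: C, bond orders sum to 3 (valence 4) → 1 H
  atom 12: I (halogen, monovalent) → 0 H
  atom 13: C, bond orders sum to 3 (valence 4) → 1 H
  atom 14: C, bond orders sum to 1 (valence 4) → 3 H
  atom 15: C, bond orders sum to 2 (valence 4) → 2 H
  atom 16: C, bond orders sum to 2 (valence 4) → 2 H
  atom 17: C, bond orders sum to 2 (valence 4) → 2 H
  atom 18: C, bond orders sum to 2 (valence 4) → 2 H
  atom 19: C, bond orders sum to 2 (valence 4) → 2 H
  atom 20: C, bond orders sum to 1 (valence 4) → 3 H
Totals → C:16, H:28, F:3, I:1.
In Hill order: C16H28F3I.

C16H28F3I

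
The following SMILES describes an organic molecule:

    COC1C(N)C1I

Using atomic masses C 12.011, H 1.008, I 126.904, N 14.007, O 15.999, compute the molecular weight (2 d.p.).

213.02 g/mol

First, the molecular formula is C4H8INO (counting implicit H from valence).
  C: 4 × 12.011 = 48.044
  H: 8 × 1.008 = 8.064
  I: 1 × 126.904 = 126.904
  N: 1 × 14.007 = 14.007
  O: 1 × 15.999 = 15.999
Sum: 4×12.011 + 8×1.008 + 1×126.904 + 1×14.007 + 1×15.999 = 213.018 → 213.02 g/mol.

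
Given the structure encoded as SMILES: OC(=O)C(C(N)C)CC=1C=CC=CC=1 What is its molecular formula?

Walk through each heavy atom and fill implicit hydrogens from standard valence (C 4, N 3, O 2, S 2, halogen 1):
  atom 1: O, bond orders sum to 1 (valence 2) → 1 H
  atom 2: C, bond orders sum to 4 (valence 4) → 0 H
  atom 3: O, bond orders sum to 2 (valence 2) → 0 H
  atom 4: C, bond orders sum to 3 (valence 4) → 1 H
  atom 5: C, bond orders sum to 3 (valence 4) → 1 H
  atom 6: N, bond orders sum to 1 (valence 3) → 2 H
  atom 7: C, bond orders sum to 1 (valence 4) → 3 H
  atom 8: C, bond orders sum to 2 (valence 4) → 2 H
  atom 9: C, bond orders sum to 4 (valence 4) → 0 H
  atom 10: C, bond orders sum to 3 (valence 4) → 1 H
  atom 11: C, bond orders sum to 3 (valence 4) → 1 H
  atom 12: C, bond orders sum to 3 (valence 4) → 1 H
  atom 13: C, bond orders sum to 3 (valence 4) → 1 H
  atom 14: C, bond orders sum to 3 (valence 4) → 1 H
Totals → C:11, H:15, N:1, O:2.
In Hill order: C11H15NO2.

C11H15NO2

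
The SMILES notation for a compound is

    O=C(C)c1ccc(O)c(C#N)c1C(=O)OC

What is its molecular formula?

Walk through each heavy atom and fill implicit hydrogens from standard valence (C 4, N 3, O 2, S 2, halogen 1); for lowercase aromatic atoms, an aromatic c carries 1 H when it has two neighbours and 0 H with three, and aromatic n carries 0 H:
  atom 1: O, bond orders sum to 2 (valence 2) → 0 H
  atom 2: C, bond orders sum to 4 (valence 4) → 0 H
  atom 3: C, bond orders sum to 1 (valence 4) → 3 H
  atom 4: aromatic c, 3 neighbours → 0 H
  atom 5: aromatic c, 2 neighbours → 1 H
  atom 6: aromatic c, 2 neighbours → 1 H
  atom 7: aromatic c, 3 neighbours → 0 H
  atom 8: O, bond orders sum to 1 (valence 2) → 1 H
  atom 9: aromatic c, 3 neighbours → 0 H
  atom 10: C, bond orders sum to 4 (valence 4) → 0 H
  atom 11: N, bond orders sum to 3 (valence 3) → 0 H
  atom 12: aromatic c, 3 neighbours → 0 H
  atom 13: C, bond orders sum to 4 (valence 4) → 0 H
  atom 14: O, bond orders sum to 2 (valence 2) → 0 H
  atom 15: O, bond orders sum to 2 (valence 2) → 0 H
  atom 16: C, bond orders sum to 1 (valence 4) → 3 H
Totals → C:11, H:9, N:1, O:4.

C11H9NO4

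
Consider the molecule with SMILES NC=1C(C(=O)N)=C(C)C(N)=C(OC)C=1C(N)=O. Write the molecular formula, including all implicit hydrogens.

Walk through each heavy atom and fill implicit hydrogens from standard valence (C 4, N 3, O 2, S 2, halogen 1):
  atom 1: N, bond orders sum to 1 (valence 3) → 2 H
  atom 2: C, bond orders sum to 4 (valence 4) → 0 H
  atom 3: C, bond orders sum to 4 (valence 4) → 0 H
  atom 4: C, bond orders sum to 4 (valence 4) → 0 H
  atom 5: O, bond orders sum to 2 (valence 2) → 0 H
  atom 6: N, bond orders sum to 1 (valence 3) → 2 H
  atom 7: C, bond orders sum to 4 (valence 4) → 0 H
  atom 8: C, bond orders sum to 1 (valence 4) → 3 H
  atom 9: C, bond orders sum to 4 (valence 4) → 0 H
  atom 10: N, bond orders sum to 1 (valence 3) → 2 H
  atom 11: C, bond orders sum to 4 (valence 4) → 0 H
  atom 12: O, bond orders sum to 2 (valence 2) → 0 H
  atom 13: C, bond orders sum to 1 (valence 4) → 3 H
  atom 14: C, bond orders sum to 4 (valence 4) → 0 H
  atom 15: C, bond orders sum to 4 (valence 4) → 0 H
  atom 16: N, bond orders sum to 1 (valence 3) → 2 H
  atom 17: O, bond orders sum to 2 (valence 2) → 0 H
Totals → C:10, H:14, N:4, O:3.
In Hill order: C10H14N4O3.

C10H14N4O3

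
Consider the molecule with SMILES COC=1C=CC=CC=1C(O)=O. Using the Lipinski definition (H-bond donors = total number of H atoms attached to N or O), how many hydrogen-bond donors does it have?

Donors: find every N or O and count the H atoms it carries.
  atom 2 (O): bond orders sum to 2 → 0 H
  atom 10 (O): bond orders sum to 1 → 1 H
  atom 11 (O): bond orders sum to 2 → 0 H
Lipinski HBD = 1.

1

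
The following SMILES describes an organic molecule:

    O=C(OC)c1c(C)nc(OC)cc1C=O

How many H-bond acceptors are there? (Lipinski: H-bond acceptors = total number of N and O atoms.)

N atoms: 1; O atoms: 4.
Lipinski HBA = 1 + 4 = 5.

5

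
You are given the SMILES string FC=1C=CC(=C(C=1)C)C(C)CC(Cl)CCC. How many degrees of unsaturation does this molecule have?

4

Degree of unsaturation = (number of rings) + (number of π bonds).
Ring closures in the SMILES: 1.
π bonds: 3 double bonds (each 1 DoU) → 3 DoU from unsaturation.
Total DoU = 1 + 3 = 4.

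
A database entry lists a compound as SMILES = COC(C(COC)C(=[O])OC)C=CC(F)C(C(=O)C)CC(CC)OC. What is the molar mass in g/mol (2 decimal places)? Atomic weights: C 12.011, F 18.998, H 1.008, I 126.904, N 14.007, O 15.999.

362.44 g/mol

First, the molecular formula is C18H31FO6 (counting implicit H from valence).
  C: 18 × 12.011 = 216.198
  F: 1 × 18.998 = 18.998
  H: 31 × 1.008 = 31.248
  O: 6 × 15.999 = 95.994
Sum: 18×12.011 + 1×18.998 + 31×1.008 + 6×15.999 = 362.438 → 362.44 g/mol.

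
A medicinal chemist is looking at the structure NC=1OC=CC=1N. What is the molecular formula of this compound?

Walk through each heavy atom and fill implicit hydrogens from standard valence (C 4, N 3, O 2, S 2, halogen 1):
  atom 1: N, bond orders sum to 1 (valence 3) → 2 H
  atom 2: C, bond orders sum to 4 (valence 4) → 0 H
  atom 3: O, bond orders sum to 2 (valence 2) → 0 H
  atom 4: C, bond orders sum to 3 (valence 4) → 1 H
  atom 5: C, bond orders sum to 3 (valence 4) → 1 H
  atom 6: C, bond orders sum to 4 (valence 4) → 0 H
  atom 7: N, bond orders sum to 1 (valence 3) → 2 H
Totals → C:4, H:6, N:2, O:1.
In Hill order: C4H6N2O.

C4H6N2O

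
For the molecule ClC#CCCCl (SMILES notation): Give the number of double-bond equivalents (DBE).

Molecular formula: C4H4Cl2.
DoU = (2C + 2 + N − H − X) / 2, where X is the halogen count and O/S are ignored.
    = (2·4 + 2 + 0 − 4 − 2) / 2 = 4 / 2 = 2.

2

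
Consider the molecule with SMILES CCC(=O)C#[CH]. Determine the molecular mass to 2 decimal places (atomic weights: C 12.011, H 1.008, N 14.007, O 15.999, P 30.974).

82.10 g/mol

First, the molecular formula is C5H6O (counting implicit H from valence).
  C: 5 × 12.011 = 60.055
  H: 6 × 1.008 = 6.048
  O: 1 × 15.999 = 15.999
Sum: 5×12.011 + 6×1.008 + 1×15.999 = 82.102 → 82.10 g/mol.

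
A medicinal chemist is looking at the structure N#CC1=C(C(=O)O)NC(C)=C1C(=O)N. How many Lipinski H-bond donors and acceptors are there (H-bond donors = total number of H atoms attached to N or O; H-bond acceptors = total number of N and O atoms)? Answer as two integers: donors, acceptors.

Donors: find every N or O and count the H atoms it carries.
  atom 1 (N): bond orders sum to 3 → 0 H
  atom 6 (O): bond orders sum to 2 → 0 H
  atom 7 (O): bond orders sum to 1 → 1 H
  atom 8 (N): bond orders sum to 2 → 1 H
  atom 13 (O): bond orders sum to 2 → 0 H
  atom 14 (N): bond orders sum to 1 → 2 H
Lipinski HBD = 4.
Acceptors: N atoms = 3, O atoms = 3 → HBA = 6.

4, 6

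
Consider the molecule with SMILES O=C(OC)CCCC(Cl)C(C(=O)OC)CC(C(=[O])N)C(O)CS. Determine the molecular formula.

C14H24ClNO6S

Walk through each heavy atom and fill implicit hydrogens from standard valence (C 4, N 3, O 2, S 2, halogen 1):
  atom 1: O, bond orders sum to 2 (valence 2) → 0 H
  atom 2: C, bond orders sum to 4 (valence 4) → 0 H
  atom 3: O, bond orders sum to 2 (valence 2) → 0 H
  atom 4: C, bond orders sum to 1 (valence 4) → 3 H
  atom 5: C, bond orders sum to 2 (valence 4) → 2 H
  atom 6: C, bond orders sum to 2 (valence 4) → 2 H
  atom 7: C, bond orders sum to 2 (valence 4) → 2 H
  atom 8: C, bond orders sum to 3 (valence 4) → 1 H
  atom 9: Cl (halogen, monovalent) → 0 H
  atom 10: C, bond orders sum to 3 (valence 4) → 1 H
  atom 11: C, bond orders sum to 4 (valence 4) → 0 H
  atom 12: O, bond orders sum to 2 (valence 2) → 0 H
  atom 13: O, bond orders sum to 2 (valence 2) → 0 H
  atom 14: C, bond orders sum to 1 (valence 4) → 3 H
  atom 15: C, bond orders sum to 2 (valence 4) → 2 H
  atom 16: C, bond orders sum to 3 (valence 4) → 1 H
  atom 17: C, bond orders sum to 4 (valence 4) → 0 H
  atom 18: O with explicit H count 0
  atom 19: N, bond orders sum to 1 (valence 3) → 2 H
  atom 20: C, bond orders sum to 3 (valence 4) → 1 H
  atom 21: O, bond orders sum to 1 (valence 2) → 1 H
  atom 22: C, bond orders sum to 2 (valence 4) → 2 H
  atom 23: S, bond orders sum to 1 (valence 2) → 1 H
Totals → C:14, H:24, Cl:1, N:1, O:6, S:1.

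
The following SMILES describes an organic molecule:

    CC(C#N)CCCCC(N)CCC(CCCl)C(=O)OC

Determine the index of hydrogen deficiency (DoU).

Molecular formula: C15H27ClN2O2.
DoU = (2C + 2 + N − H − X) / 2, where X is the halogen count and O/S are ignored.
    = (2·15 + 2 + 2 − 27 − 1) / 2 = 6 / 2 = 3.

3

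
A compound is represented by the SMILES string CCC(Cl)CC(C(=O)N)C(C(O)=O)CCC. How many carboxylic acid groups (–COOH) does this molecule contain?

1

The carboxylic acid motif appears at heavy-atom position 11 in the SMILES.
Other groups present: 1 amide.
Carboxylic acid count: 1.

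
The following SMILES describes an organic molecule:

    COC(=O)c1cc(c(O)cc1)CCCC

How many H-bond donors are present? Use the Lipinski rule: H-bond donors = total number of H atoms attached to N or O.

1

Donors: find every N or O and count the H atoms it carries.
  atom 2 (O): bond orders sum to 2 → 0 H
  atom 4 (O): bond orders sum to 2 → 0 H
  atom 9 (O): bond orders sum to 1 → 1 H
Lipinski HBD = 1.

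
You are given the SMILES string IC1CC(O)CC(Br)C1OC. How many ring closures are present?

In SMILES, each pair of matching ring-closure digits denotes one ring-closing bond; the number of such bonds equals the number of independent rings.
Ring-closure bonds here: 1.

1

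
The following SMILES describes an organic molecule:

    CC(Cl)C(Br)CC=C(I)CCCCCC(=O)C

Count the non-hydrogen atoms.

Every atom symbol written in the SMILES (organic subset) is one heavy atom; implicit H are not written.
Heavy atoms by element → Br:1, C:13, Cl:1, I:1, O:1.
Total: 17.

17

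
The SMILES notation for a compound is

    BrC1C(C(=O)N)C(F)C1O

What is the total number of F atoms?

1

Scan the SMILES for F atoms (remember two-letter symbols like Cl and Br are single atoms).
Fluorine count: 1.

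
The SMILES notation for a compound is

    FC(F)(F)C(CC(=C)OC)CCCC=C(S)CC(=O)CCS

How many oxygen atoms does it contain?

Scan the SMILES for O atoms (remember two-letter symbols like Cl and Br are single atoms).
Oxygen count: 2.

2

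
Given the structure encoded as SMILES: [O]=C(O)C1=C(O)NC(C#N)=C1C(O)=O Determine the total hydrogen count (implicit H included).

4

Walk through each heavy atom and fill implicit hydrogens from standard valence (C 4, N 3, O 2, S 2, halogen 1):
  atom 1: O with explicit H count 0
  atom 2: C, bond orders sum to 4 (valence 4) → 0 H
  atom 3: O, bond orders sum to 1 (valence 2) → 1 H
  atom 4: C, bond orders sum to 4 (valence 4) → 0 H
  atom 5: C, bond orders sum to 4 (valence 4) → 0 H
  atom 6: O, bond orders sum to 1 (valence 2) → 1 H
  atom 7: N, bond orders sum to 2 (valence 3) → 1 H
  atom 8: C, bond orders sum to 4 (valence 4) → 0 H
  atom 9: C, bond orders sum to 4 (valence 4) → 0 H
  atom 10: N, bond orders sum to 3 (valence 3) → 0 H
  atom 11: C, bond orders sum to 4 (valence 4) → 0 H
  atom 12: C, bond orders sum to 4 (valence 4) → 0 H
  atom 13: O, bond orders sum to 1 (valence 2) → 1 H
  atom 14: O, bond orders sum to 2 (valence 2) → 0 H
Total hydrogens: 4.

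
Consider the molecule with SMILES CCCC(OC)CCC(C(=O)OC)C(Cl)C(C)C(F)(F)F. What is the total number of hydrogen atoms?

Walk through each heavy atom and fill implicit hydrogens from standard valence (C 4, N 3, O 2, S 2, halogen 1):
  atom 1: C, bond orders sum to 1 (valence 4) → 3 H
  atom 2: C, bond orders sum to 2 (valence 4) → 2 H
  atom 3: C, bond orders sum to 2 (valence 4) → 2 H
  atom 4: C, bond orders sum to 3 (valence 4) → 1 H
  atom 5: O, bond orders sum to 2 (valence 2) → 0 H
  atom 6: C, bond orders sum to 1 (valence 4) → 3 H
  atom 7: C, bond orders sum to 2 (valence 4) → 2 H
  atom 8: C, bond orders sum to 2 (valence 4) → 2 H
  atom 9: C, bond orders sum to 3 (valence 4) → 1 H
  atom 10: C, bond orders sum to 4 (valence 4) → 0 H
  atom 11: O, bond orders sum to 2 (valence 2) → 0 H
  atom 12: O, bond orders sum to 2 (valence 2) → 0 H
  atom 13: C, bond orders sum to 1 (valence 4) → 3 H
  atom 14: C, bond orders sum to 3 (valence 4) → 1 H
  atom 15: Cl (halogen, monovalent) → 0 H
  atom 16: C, bond orders sum to 3 (valence 4) → 1 H
  atom 17: C, bond orders sum to 1 (valence 4) → 3 H
  atom 18: C, bond orders sum to 4 (valence 4) → 0 H
  atom 19: F (halogen, monovalent) → 0 H
  atom 20: F (halogen, monovalent) → 0 H
  atom 21: F (halogen, monovalent) → 0 H
Total hydrogens: 24.

24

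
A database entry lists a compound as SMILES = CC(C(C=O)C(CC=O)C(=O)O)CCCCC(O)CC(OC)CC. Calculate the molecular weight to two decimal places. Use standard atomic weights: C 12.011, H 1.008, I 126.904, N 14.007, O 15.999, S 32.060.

344.45 g/mol

First, the molecular formula is C18H32O6 (counting implicit H from valence).
  C: 18 × 12.011 = 216.198
  H: 32 × 1.008 = 32.256
  O: 6 × 15.999 = 95.994
Sum: 18×12.011 + 32×1.008 + 6×15.999 = 344.448 → 344.45 g/mol.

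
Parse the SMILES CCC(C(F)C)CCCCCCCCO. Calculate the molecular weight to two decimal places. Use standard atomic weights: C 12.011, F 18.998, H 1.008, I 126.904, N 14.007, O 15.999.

218.36 g/mol

First, the molecular formula is C13H27FO (counting implicit H from valence).
  C: 13 × 12.011 = 156.143
  F: 1 × 18.998 = 18.998
  H: 27 × 1.008 = 27.216
  O: 1 × 15.999 = 15.999
Sum: 13×12.011 + 1×18.998 + 27×1.008 + 1×15.999 = 218.356 → 218.36 g/mol.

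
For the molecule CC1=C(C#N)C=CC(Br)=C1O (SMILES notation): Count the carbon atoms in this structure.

Count every carbon token in the SMILES (each C, including those in ring-closure positions and inside branches).
Carbon count: 8.

8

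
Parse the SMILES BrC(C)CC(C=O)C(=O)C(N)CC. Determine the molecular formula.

C9H16BrNO2

Walk through each heavy atom and fill implicit hydrogens from standard valence (C 4, N 3, O 2, S 2, halogen 1):
  atom 1: Br (halogen, monovalent) → 0 H
  atom 2: C, bond orders sum to 3 (valence 4) → 1 H
  atom 3: C, bond orders sum to 1 (valence 4) → 3 H
  atom 4: C, bond orders sum to 2 (valence 4) → 2 H
  atom 5: C, bond orders sum to 3 (valence 4) → 1 H
  atom 6: C, bond orders sum to 3 (valence 4) → 1 H
  atom 7: O, bond orders sum to 2 (valence 2) → 0 H
  atom 8: C, bond orders sum to 4 (valence 4) → 0 H
  atom 9: O, bond orders sum to 2 (valence 2) → 0 H
  atom 10: C, bond orders sum to 3 (valence 4) → 1 H
  atom 11: N, bond orders sum to 1 (valence 3) → 2 H
  atom 12: C, bond orders sum to 2 (valence 4) → 2 H
  atom 13: C, bond orders sum to 1 (valence 4) → 3 H
Totals → C:9, H:16, Br:1, N:1, O:2.
In Hill order: C9H16BrNO2.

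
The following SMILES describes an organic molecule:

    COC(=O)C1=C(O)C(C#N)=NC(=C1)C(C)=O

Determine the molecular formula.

Walk through each heavy atom and fill implicit hydrogens from standard valence (C 4, N 3, O 2, S 2, halogen 1):
  atom 1: C, bond orders sum to 1 (valence 4) → 3 H
  atom 2: O, bond orders sum to 2 (valence 2) → 0 H
  atom 3: C, bond orders sum to 4 (valence 4) → 0 H
  atom 4: O, bond orders sum to 2 (valence 2) → 0 H
  atom 5: C, bond orders sum to 4 (valence 4) → 0 H
  atom 6: C, bond orders sum to 4 (valence 4) → 0 H
  atom 7: O, bond orders sum to 1 (valence 2) → 1 H
  atom 8: C, bond orders sum to 4 (valence 4) → 0 H
  atom 9: C, bond orders sum to 4 (valence 4) → 0 H
  atom 10: N, bond orders sum to 3 (valence 3) → 0 H
  atom 11: N, bond orders sum to 3 (valence 3) → 0 H
  atom 12: C, bond orders sum to 4 (valence 4) → 0 H
  atom 13: C, bond orders sum to 3 (valence 4) → 1 H
  atom 14: C, bond orders sum to 4 (valence 4) → 0 H
  atom 15: C, bond orders sum to 1 (valence 4) → 3 H
  atom 16: O, bond orders sum to 2 (valence 2) → 0 H
Totals → C:10, H:8, N:2, O:4.

C10H8N2O4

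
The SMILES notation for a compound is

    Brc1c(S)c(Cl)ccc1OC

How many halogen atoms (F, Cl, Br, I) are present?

Halogen atoms appear at heavy-atom positions 1, 6 (1×Br, 1×Cl).
Other groups present: 1 ether, 1 thiol.
Halogen count: 2.

2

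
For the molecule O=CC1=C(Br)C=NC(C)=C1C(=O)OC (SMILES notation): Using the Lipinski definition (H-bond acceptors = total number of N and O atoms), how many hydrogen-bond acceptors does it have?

N atoms: 1; O atoms: 3.
Lipinski HBA = 1 + 3 = 4.

4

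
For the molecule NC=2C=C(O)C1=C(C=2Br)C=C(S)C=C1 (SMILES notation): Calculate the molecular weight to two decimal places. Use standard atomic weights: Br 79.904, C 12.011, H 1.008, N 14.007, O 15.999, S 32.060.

First, the molecular formula is C10H8BrNOS (counting implicit H from valence).
  Br: 1 × 79.904 = 79.904
  C: 10 × 12.011 = 120.110
  H: 8 × 1.008 = 8.064
  N: 1 × 14.007 = 14.007
  O: 1 × 15.999 = 15.999
  S: 1 × 32.060 = 32.060
Sum: 1×79.904 + 10×12.011 + 8×1.008 + 1×14.007 + 1×15.999 + 1×32.060 = 270.144 → 270.14 g/mol.

270.14 g/mol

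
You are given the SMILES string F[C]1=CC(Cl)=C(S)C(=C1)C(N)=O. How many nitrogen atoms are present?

1

Scan the SMILES for N atoms (remember two-letter symbols like Cl and Br are single atoms).
Nitrogen count: 1.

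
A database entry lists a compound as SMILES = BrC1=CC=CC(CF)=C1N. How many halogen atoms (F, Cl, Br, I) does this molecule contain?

Halogen atoms appear at heavy-atom positions 1, 8 (1×Br, 1×F).
Other groups present: 1 primary amine.
Halogen count: 2.

2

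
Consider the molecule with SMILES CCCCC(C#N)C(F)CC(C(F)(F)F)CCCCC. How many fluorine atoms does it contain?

4

Scan the SMILES for F atoms (remember two-letter symbols like Cl and Br are single atoms).
Fluorine count: 4.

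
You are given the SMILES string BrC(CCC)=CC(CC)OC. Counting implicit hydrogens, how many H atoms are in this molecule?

17

Walk through each heavy atom and fill implicit hydrogens from standard valence (C 4, N 3, O 2, S 2, halogen 1):
  atom 1: Br (halogen, monovalent) → 0 H
  atom 2: C, bond orders sum to 4 (valence 4) → 0 H
  atom 3: C, bond orders sum to 2 (valence 4) → 2 H
  atom 4: C, bond orders sum to 2 (valence 4) → 2 H
  atom 5: C, bond orders sum to 1 (valence 4) → 3 H
  atom 6: C, bond orders sum to 3 (valence 4) → 1 H
  atom 7: C, bond orders sum to 3 (valence 4) → 1 H
  atom 8: C, bond orders sum to 2 (valence 4) → 2 H
  atom 9: C, bond orders sum to 1 (valence 4) → 3 H
  atom 10: O, bond orders sum to 2 (valence 2) → 0 H
  atom 11: C, bond orders sum to 1 (valence 4) → 3 H
Total hydrogens: 17.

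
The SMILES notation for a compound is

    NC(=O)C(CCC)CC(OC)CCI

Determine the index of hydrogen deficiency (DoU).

1

Molecular formula: C10H20INO2.
DoU = (2C + 2 + N − H − X) / 2, where X is the halogen count and O/S are ignored.
    = (2·10 + 2 + 1 − 20 − 1) / 2 = 2 / 2 = 1.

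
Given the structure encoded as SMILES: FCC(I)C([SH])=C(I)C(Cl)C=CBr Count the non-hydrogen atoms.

13

Every atom symbol written in the SMILES (organic subset) is one heavy atom; implicit H are not written.
Heavy atoms by element → Br:1, C:7, Cl:1, F:1, I:2, S:1.
Total: 13.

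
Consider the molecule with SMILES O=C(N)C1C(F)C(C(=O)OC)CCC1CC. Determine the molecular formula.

C11H18FNO3

Walk through each heavy atom and fill implicit hydrogens from standard valence (C 4, N 3, O 2, S 2, halogen 1):
  atom 1: O, bond orders sum to 2 (valence 2) → 0 H
  atom 2: C, bond orders sum to 4 (valence 4) → 0 H
  atom 3: N, bond orders sum to 1 (valence 3) → 2 H
  atom 4: C, bond orders sum to 3 (valence 4) → 1 H
  atom 5: C, bond orders sum to 3 (valence 4) → 1 H
  atom 6: F (halogen, monovalent) → 0 H
  atom 7: C, bond orders sum to 3 (valence 4) → 1 H
  atom 8: C, bond orders sum to 4 (valence 4) → 0 H
  atom 9: O, bond orders sum to 2 (valence 2) → 0 H
  atom 10: O, bond orders sum to 2 (valence 2) → 0 H
  atom 11: C, bond orders sum to 1 (valence 4) → 3 H
  atom 12: C, bond orders sum to 2 (valence 4) → 2 H
  atom 13: C, bond orders sum to 2 (valence 4) → 2 H
  atom 14: C, bond orders sum to 3 (valence 4) → 1 H
  atom 15: C, bond orders sum to 2 (valence 4) → 2 H
  atom 16: C, bond orders sum to 1 (valence 4) → 3 H
Totals → C:11, H:18, F:1, N:1, O:3.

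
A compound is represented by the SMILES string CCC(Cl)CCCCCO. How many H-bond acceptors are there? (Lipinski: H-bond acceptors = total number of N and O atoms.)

N atoms: 0; O atoms: 1.
Lipinski HBA = 0 + 1 = 1.

1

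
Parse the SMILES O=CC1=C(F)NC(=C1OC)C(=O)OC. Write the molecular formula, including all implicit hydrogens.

Walk through each heavy atom and fill implicit hydrogens from standard valence (C 4, N 3, O 2, S 2, halogen 1):
  atom 1: O, bond orders sum to 2 (valence 2) → 0 H
  atom 2: C, bond orders sum to 3 (valence 4) → 1 H
  atom 3: C, bond orders sum to 4 (valence 4) → 0 H
  atom 4: C, bond orders sum to 4 (valence 4) → 0 H
  atom 5: F (halogen, monovalent) → 0 H
  atom 6: N, bond orders sum to 2 (valence 3) → 1 H
  atom 7: C, bond orders sum to 4 (valence 4) → 0 H
  atom 8: C, bond orders sum to 4 (valence 4) → 0 H
  atom 9: O, bond orders sum to 2 (valence 2) → 0 H
  atom 10: C, bond orders sum to 1 (valence 4) → 3 H
  atom 11: C, bond orders sum to 4 (valence 4) → 0 H
  atom 12: O, bond orders sum to 2 (valence 2) → 0 H
  atom 13: O, bond orders sum to 2 (valence 2) → 0 H
  atom 14: C, bond orders sum to 1 (valence 4) → 3 H
Totals → C:8, H:8, F:1, N:1, O:4.

C8H8FNO4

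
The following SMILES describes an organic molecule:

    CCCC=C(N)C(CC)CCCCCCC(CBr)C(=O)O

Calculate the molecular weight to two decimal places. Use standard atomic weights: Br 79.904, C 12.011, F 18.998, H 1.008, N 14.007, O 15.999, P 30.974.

First, the molecular formula is C17H32BrNO2 (counting implicit H from valence).
  Br: 1 × 79.904 = 79.904
  C: 17 × 12.011 = 204.187
  H: 32 × 1.008 = 32.256
  N: 1 × 14.007 = 14.007
  O: 2 × 15.999 = 31.998
Sum: 1×79.904 + 17×12.011 + 32×1.008 + 1×14.007 + 2×15.999 = 362.352 → 362.35 g/mol.

362.35 g/mol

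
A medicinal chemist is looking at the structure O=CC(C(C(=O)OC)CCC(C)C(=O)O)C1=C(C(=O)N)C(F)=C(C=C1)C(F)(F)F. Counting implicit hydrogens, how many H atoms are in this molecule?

19

Walk through each heavy atom and fill implicit hydrogens from standard valence (C 4, N 3, O 2, S 2, halogen 1):
  atom 1: O, bond orders sum to 2 (valence 2) → 0 H
  atom 2: C, bond orders sum to 3 (valence 4) → 1 H
  atom 3: C, bond orders sum to 3 (valence 4) → 1 H
  atom 4: C, bond orders sum to 3 (valence 4) → 1 H
  atom 5: C, bond orders sum to 4 (valence 4) → 0 H
  atom 6: O, bond orders sum to 2 (valence 2) → 0 H
  atom 7: O, bond orders sum to 2 (valence 2) → 0 H
  atom 8: C, bond orders sum to 1 (valence 4) → 3 H
  atom 9: C, bond orders sum to 2 (valence 4) → 2 H
  atom 10: C, bond orders sum to 2 (valence 4) → 2 H
  atom 11: C, bond orders sum to 3 (valence 4) → 1 H
  atom 12: C, bond orders sum to 1 (valence 4) → 3 H
  atom 13: C, bond orders sum to 4 (valence 4) → 0 H
  atom 14: O, bond orders sum to 2 (valence 2) → 0 H
  atom 15: O, bond orders sum to 1 (valence 2) → 1 H
  atom 16: C, bond orders sum to 4 (valence 4) → 0 H
  atom 17: C, bond orders sum to 4 (valence 4) → 0 H
  atom 18: C, bond orders sum to 4 (valence 4) → 0 H
  atom 19: O, bond orders sum to 2 (valence 2) → 0 H
  atom 20: N, bond orders sum to 1 (valence 3) → 2 H
  atom 21: C, bond orders sum to 4 (valence 4) → 0 H
  atom 22: F (halogen, monovalent) → 0 H
  atom 23: C, bond orders sum to 4 (valence 4) → 0 H
  atom 24: C, bond orders sum to 3 (valence 4) → 1 H
  atom 25: C, bond orders sum to 3 (valence 4) → 1 H
  atom 26: C, bond orders sum to 4 (valence 4) → 0 H
  atom 27: F (halogen, monovalent) → 0 H
  atom 28: F (halogen, monovalent) → 0 H
  atom 29: F (halogen, monovalent) → 0 H
Total hydrogens: 19.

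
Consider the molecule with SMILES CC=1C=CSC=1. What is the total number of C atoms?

Count every carbon token in the SMILES (each C, including those in ring-closure positions and inside branches).
Carbon count: 5.

5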